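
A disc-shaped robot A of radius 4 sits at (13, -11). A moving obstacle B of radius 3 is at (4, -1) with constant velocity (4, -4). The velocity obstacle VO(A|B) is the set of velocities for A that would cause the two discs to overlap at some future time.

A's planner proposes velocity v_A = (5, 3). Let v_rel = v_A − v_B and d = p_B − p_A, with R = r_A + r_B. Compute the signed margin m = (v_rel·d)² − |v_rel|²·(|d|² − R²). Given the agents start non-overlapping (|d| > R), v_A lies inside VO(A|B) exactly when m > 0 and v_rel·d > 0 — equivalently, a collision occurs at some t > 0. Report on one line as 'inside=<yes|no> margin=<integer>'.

d = (-9, 10),  |d|² = 181;  R = 4+3 = 7,  c = 181−7² = 132
v_rel = (1, 7),  |v_rel|² = 50;  v_rel·d = (1)·(-9) + (7)·(10) = 61
50·t² − 122·t + 132 = 0  ⇒  m = 61² − 50·132 = -2879
m = -2879 < 0,  v_rel·d = 61 > 0  ⇒  outside

inside=no margin=-2879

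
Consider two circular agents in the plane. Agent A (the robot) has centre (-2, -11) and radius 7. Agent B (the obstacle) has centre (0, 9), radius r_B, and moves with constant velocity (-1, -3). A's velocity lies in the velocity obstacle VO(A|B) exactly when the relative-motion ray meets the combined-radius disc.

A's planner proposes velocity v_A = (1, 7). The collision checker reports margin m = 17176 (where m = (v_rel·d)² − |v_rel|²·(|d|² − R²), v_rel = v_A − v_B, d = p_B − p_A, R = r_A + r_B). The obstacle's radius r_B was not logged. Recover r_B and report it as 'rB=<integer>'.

m = 17176
d = (2, 20);  v_rel = (2, 10),  |v_rel|² = 104
v_rel×d = (2)·(20) − (10)·(2) = 20
since m = R²·104 − 20²:  R² = (400 + 17176) / 104 = 169
R = √169 = 13  ⇒  r_B = 13 − 7 = 6

rB=6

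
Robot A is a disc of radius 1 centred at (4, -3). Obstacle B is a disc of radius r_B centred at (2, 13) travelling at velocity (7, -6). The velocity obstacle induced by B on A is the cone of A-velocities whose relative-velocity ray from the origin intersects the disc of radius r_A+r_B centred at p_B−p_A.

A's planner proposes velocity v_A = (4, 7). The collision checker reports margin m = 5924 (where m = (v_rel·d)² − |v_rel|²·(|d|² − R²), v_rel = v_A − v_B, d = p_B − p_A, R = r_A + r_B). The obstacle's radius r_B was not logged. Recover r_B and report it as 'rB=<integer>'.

m = 5924
d = (-2, 16);  v_rel = (-3, 13),  |v_rel|² = 178
v_rel×d = (-3)·(16) − (13)·(-2) = -22
since m = R²·178 − (-22)²:  R² = (484 + 5924) / 178 = 36
R = √36 = 6  ⇒  r_B = 6 − 1 = 5

rB=5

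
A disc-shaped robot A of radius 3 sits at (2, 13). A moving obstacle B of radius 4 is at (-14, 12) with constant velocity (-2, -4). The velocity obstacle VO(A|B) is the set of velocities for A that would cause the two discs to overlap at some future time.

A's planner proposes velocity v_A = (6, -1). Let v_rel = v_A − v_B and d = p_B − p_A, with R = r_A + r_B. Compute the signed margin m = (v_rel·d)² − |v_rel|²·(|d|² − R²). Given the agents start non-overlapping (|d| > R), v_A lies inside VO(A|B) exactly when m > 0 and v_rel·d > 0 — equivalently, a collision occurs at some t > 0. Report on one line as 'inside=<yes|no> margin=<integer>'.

d = (-16, -1),  |d|² = 257;  R = 3+4 = 7,  c = 257−7² = 208
v_rel = (8, 3),  |v_rel|² = 73;  v_rel·d = (8)·(-16) + (3)·(-1) = -131
73·t² + 262·t + 208 = 0  ⇒  m = (-131)² − 73·208 = 1977
m = 1977 > 0,  v_rel·d = -131 < 0  ⇒  outside

inside=no margin=1977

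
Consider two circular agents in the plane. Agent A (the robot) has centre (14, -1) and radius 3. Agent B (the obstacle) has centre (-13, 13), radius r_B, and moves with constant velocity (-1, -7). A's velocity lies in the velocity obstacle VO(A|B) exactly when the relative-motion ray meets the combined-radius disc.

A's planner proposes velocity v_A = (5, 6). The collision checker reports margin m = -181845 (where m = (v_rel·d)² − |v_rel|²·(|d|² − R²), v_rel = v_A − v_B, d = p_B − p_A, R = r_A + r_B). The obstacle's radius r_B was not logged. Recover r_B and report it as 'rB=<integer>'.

m = -181845
d = (-27, 14);  v_rel = (6, 13),  |v_rel|² = 205
v_rel×d = (6)·(14) − (13)·(-27) = 435
since m = R²·205 − 435²:  R² = (189225 + -181845) / 205 = 36
R = √36 = 6  ⇒  r_B = 6 − 3 = 3

rB=3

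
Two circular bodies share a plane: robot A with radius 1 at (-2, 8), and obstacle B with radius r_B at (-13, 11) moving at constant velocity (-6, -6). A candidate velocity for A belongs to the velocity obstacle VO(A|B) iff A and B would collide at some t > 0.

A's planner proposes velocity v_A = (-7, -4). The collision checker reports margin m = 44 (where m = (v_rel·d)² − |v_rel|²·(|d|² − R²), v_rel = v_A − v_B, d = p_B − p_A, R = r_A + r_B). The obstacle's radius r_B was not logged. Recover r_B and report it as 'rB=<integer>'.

m = 44
d = (-11, 3);  v_rel = (-1, 2),  |v_rel|² = 5
v_rel×d = (-1)·(3) − (2)·(-11) = 19
since m = R²·5 − 19²:  R² = (361 + 44) / 5 = 81
R = √81 = 9  ⇒  r_B = 9 − 1 = 8

rB=8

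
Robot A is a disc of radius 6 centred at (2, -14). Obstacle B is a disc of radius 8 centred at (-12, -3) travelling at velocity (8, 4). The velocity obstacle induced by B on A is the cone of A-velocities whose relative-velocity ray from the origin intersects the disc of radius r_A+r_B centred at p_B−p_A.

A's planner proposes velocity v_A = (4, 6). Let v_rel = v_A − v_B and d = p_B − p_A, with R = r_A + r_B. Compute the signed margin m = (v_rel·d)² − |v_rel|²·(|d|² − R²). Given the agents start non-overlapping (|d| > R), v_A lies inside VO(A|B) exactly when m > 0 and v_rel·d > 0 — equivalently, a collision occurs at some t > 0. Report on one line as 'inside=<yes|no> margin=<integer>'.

d = (-14, 11),  |d|² = 317;  R = 6+8 = 14,  c = 317−14² = 121
v_rel = (-4, 2),  |v_rel|² = 20;  v_rel·d = (-4)·(-14) + (2)·(11) = 78
20·t² − 156·t + 121 = 0  ⇒  m = 78² − 20·121 = 3664
m = 3664 > 0,  v_rel·d = 78 > 0  ⇒  inside

inside=yes margin=3664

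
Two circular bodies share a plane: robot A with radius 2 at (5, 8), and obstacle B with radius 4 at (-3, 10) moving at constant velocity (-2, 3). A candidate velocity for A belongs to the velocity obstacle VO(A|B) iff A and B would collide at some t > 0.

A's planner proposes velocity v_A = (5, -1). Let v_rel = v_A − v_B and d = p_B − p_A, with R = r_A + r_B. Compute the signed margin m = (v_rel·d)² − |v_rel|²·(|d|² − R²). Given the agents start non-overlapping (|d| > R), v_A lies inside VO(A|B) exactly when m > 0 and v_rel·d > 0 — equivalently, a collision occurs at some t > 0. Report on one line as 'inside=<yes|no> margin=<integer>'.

d = (-8, 2),  |d|² = 68;  R = 2+4 = 6,  c = 68−6² = 32
v_rel = (7, -4),  |v_rel|² = 65;  v_rel·d = (7)·(-8) + (-4)·(2) = -64
65·t² + 128·t + 32 = 0  ⇒  m = (-64)² − 65·32 = 2016
m = 2016 > 0,  v_rel·d = -64 < 0  ⇒  outside

inside=no margin=2016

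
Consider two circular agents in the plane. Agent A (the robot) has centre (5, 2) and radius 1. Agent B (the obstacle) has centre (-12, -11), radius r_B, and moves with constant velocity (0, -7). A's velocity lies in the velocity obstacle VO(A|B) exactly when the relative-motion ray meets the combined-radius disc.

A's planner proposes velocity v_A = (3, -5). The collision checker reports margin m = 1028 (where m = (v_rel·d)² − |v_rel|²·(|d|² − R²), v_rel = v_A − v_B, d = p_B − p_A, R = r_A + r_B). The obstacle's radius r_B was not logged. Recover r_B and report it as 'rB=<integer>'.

m = 1028
d = (-17, -13);  v_rel = (3, 2),  |v_rel|² = 13
v_rel×d = (3)·(-13) − (2)·(-17) = -5
since m = R²·13 − (-5)²:  R² = (25 + 1028) / 13 = 81
R = √81 = 9  ⇒  r_B = 9 − 1 = 8

rB=8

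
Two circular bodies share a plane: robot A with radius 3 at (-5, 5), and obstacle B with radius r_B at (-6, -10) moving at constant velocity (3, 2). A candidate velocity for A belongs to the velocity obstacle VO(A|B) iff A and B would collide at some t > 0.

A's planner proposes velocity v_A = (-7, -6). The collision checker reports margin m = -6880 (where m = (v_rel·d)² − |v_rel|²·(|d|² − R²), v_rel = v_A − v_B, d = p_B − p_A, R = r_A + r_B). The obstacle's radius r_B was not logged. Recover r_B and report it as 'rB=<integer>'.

m = -6880
d = (-1, -15);  v_rel = (-10, -8),  |v_rel|² = 164
v_rel×d = (-10)·(-15) − (-8)·(-1) = 142
since m = R²·164 − 142²:  R² = (20164 + -6880) / 164 = 81
R = √81 = 9  ⇒  r_B = 9 − 3 = 6

rB=6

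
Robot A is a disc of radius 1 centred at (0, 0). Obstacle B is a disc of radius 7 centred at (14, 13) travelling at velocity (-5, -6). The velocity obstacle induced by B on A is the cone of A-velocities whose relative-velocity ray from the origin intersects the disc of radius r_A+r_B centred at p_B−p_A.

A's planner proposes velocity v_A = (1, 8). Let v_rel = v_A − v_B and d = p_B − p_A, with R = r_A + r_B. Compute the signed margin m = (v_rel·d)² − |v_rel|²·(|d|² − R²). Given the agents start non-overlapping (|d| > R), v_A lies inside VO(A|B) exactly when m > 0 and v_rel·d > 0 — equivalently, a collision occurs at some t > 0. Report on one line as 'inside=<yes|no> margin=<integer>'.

d = (14, 13),  |d|² = 365;  R = 1+7 = 8,  c = 365−8² = 301
v_rel = (6, 14),  |v_rel|² = 232;  v_rel·d = (6)·(14) + (14)·(13) = 266
232·t² − 532·t + 301 = 0  ⇒  m = 266² − 232·301 = 924
m = 924 > 0,  v_rel·d = 266 > 0  ⇒  inside

inside=yes margin=924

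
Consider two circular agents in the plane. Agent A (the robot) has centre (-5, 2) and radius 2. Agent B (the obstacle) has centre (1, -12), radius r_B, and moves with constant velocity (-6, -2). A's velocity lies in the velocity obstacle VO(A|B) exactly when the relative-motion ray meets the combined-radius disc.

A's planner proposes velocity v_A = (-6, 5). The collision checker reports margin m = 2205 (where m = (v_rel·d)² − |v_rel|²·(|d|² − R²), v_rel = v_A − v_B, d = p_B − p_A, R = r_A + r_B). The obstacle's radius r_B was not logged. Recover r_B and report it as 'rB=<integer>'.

m = 2205
d = (6, -14);  v_rel = (0, 7),  |v_rel|² = 49
v_rel×d = (0)·(-14) − (7)·(6) = -42
since m = R²·49 − (-42)²:  R² = (1764 + 2205) / 49 = 81
R = √81 = 9  ⇒  r_B = 9 − 2 = 7

rB=7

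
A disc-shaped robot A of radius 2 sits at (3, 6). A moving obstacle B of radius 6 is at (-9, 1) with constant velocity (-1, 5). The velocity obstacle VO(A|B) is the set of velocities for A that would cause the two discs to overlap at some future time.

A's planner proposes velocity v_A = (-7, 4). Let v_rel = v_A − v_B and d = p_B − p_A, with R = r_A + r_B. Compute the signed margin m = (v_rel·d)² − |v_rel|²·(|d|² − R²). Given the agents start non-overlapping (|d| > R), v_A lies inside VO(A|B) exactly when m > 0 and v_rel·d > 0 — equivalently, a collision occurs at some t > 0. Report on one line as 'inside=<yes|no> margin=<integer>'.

d = (-12, -5),  |d|² = 169;  R = 2+6 = 8,  c = 169−8² = 105
v_rel = (-6, -1),  |v_rel|² = 37;  v_rel·d = (-6)·(-12) + (-1)·(-5) = 77
37·t² − 154·t + 105 = 0  ⇒  m = 77² − 37·105 = 2044
m = 2044 > 0,  v_rel·d = 77 > 0  ⇒  inside

inside=yes margin=2044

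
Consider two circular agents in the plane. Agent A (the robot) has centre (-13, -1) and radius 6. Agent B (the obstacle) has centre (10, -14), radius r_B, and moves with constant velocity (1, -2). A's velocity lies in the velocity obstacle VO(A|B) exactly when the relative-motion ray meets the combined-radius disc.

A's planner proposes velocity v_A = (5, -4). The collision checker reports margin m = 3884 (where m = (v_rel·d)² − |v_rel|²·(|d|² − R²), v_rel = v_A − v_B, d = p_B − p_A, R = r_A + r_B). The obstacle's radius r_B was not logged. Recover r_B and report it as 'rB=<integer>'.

m = 3884
d = (23, -13);  v_rel = (4, -2),  |v_rel|² = 20
v_rel×d = (4)·(-13) − (-2)·(23) = -6
since m = R²·20 − (-6)²:  R² = (36 + 3884) / 20 = 196
R = √196 = 14  ⇒  r_B = 14 − 6 = 8

rB=8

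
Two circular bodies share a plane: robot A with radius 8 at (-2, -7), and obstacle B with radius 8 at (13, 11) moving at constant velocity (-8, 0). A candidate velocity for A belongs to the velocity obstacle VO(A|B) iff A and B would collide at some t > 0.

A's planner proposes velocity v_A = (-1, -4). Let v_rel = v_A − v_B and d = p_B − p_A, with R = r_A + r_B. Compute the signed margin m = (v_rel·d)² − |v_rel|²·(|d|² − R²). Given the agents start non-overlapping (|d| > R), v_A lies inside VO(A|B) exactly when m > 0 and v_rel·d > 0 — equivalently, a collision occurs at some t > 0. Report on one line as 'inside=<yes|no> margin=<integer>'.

d = (15, 18),  |d|² = 549;  R = 8+8 = 16,  c = 549−16² = 293
v_rel = (7, -4),  |v_rel|² = 65;  v_rel·d = (7)·(15) + (-4)·(18) = 33
65·t² − 66·t + 293 = 0  ⇒  m = 33² − 65·293 = -17956
m = -17956 < 0,  v_rel·d = 33 > 0  ⇒  outside

inside=no margin=-17956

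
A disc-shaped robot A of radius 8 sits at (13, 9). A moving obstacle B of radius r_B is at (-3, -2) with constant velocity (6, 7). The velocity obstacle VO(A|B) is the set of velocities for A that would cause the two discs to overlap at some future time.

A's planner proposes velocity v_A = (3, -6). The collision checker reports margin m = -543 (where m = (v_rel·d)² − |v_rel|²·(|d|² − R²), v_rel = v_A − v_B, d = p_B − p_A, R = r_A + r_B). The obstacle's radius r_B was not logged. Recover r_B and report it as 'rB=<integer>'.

m = -543
d = (-16, -11);  v_rel = (-3, -13),  |v_rel|² = 178
v_rel×d = (-3)·(-11) − (-13)·(-16) = -175
since m = R²·178 − (-175)²:  R² = (30625 + -543) / 178 = 169
R = √169 = 13  ⇒  r_B = 13 − 8 = 5

rB=5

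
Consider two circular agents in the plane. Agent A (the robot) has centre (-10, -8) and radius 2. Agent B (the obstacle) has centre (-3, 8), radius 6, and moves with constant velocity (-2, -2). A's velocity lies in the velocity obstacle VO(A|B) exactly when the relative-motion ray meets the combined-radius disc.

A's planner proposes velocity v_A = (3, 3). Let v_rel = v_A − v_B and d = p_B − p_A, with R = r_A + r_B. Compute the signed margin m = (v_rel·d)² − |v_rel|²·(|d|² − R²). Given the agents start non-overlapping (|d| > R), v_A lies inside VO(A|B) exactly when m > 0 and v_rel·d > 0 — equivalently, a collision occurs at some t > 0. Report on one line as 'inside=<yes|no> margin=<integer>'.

d = (7, 16),  |d|² = 305;  R = 2+6 = 8,  c = 305−8² = 241
v_rel = (5, 5),  |v_rel|² = 50;  v_rel·d = (5)·(7) + (5)·(16) = 115
50·t² − 230·t + 241 = 0  ⇒  m = 115² − 50·241 = 1175
m = 1175 > 0,  v_rel·d = 115 > 0  ⇒  inside

inside=yes margin=1175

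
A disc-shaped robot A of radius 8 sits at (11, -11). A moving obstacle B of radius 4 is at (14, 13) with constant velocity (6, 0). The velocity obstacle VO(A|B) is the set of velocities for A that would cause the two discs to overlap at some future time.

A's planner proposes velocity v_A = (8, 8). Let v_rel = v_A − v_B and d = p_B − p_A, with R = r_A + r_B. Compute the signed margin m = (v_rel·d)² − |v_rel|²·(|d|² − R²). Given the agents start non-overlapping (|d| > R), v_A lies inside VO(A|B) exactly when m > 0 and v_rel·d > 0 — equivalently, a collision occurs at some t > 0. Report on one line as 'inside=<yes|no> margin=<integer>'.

d = (3, 24),  |d|² = 585;  R = 8+4 = 12,  c = 585−12² = 441
v_rel = (2, 8),  |v_rel|² = 68;  v_rel·d = (2)·(3) + (8)·(24) = 198
68·t² − 396·t + 441 = 0  ⇒  m = 198² − 68·441 = 9216
m = 9216 > 0,  v_rel·d = 198 > 0  ⇒  inside

inside=yes margin=9216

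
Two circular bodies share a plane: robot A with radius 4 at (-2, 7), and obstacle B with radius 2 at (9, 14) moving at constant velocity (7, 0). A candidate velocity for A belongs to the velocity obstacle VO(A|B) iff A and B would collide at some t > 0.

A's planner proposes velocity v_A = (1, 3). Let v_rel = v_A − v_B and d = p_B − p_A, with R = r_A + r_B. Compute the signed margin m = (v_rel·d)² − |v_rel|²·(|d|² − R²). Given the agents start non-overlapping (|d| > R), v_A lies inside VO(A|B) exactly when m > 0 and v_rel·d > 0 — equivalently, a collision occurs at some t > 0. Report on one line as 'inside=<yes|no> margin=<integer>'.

d = (11, 7),  |d|² = 170;  R = 4+2 = 6,  c = 170−6² = 134
v_rel = (-6, 3),  |v_rel|² = 45;  v_rel·d = (-6)·(11) + (3)·(7) = -45
45·t² + 90·t + 134 = 0  ⇒  m = (-45)² − 45·134 = -4005
m = -4005 < 0,  v_rel·d = -45 < 0  ⇒  outside

inside=no margin=-4005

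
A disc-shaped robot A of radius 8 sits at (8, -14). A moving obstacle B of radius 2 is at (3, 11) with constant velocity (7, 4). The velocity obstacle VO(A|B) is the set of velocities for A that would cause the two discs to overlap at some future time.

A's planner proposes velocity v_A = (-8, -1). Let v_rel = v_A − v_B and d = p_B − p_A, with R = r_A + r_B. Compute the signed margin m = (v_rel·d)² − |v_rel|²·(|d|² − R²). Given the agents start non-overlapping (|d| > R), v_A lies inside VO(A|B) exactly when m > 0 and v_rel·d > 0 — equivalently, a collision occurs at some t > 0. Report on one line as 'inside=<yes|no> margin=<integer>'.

d = (-5, 25),  |d|² = 650;  R = 8+2 = 10,  c = 650−10² = 550
v_rel = (-15, -5),  |v_rel|² = 250;  v_rel·d = (-15)·(-5) + (-5)·(25) = -50
250·t² + 100·t + 550 = 0  ⇒  m = (-50)² − 250·550 = -135000
m = -135000 < 0,  v_rel·d = -50 < 0  ⇒  outside

inside=no margin=-135000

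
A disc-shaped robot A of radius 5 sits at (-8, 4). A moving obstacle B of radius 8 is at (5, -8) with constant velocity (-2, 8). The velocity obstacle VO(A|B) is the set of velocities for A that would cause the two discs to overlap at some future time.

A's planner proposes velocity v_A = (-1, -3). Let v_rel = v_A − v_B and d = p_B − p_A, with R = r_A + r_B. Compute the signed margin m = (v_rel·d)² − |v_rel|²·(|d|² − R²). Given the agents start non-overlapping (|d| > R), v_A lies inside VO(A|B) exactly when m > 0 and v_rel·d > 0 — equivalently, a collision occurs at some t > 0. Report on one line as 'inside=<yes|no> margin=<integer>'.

d = (13, -12),  |d|² = 313;  R = 5+8 = 13,  c = 313−13² = 144
v_rel = (1, -11),  |v_rel|² = 122;  v_rel·d = (1)·(13) + (-11)·(-12) = 145
122·t² − 290·t + 144 = 0  ⇒  m = 145² − 122·144 = 3457
m = 3457 > 0,  v_rel·d = 145 > 0  ⇒  inside

inside=yes margin=3457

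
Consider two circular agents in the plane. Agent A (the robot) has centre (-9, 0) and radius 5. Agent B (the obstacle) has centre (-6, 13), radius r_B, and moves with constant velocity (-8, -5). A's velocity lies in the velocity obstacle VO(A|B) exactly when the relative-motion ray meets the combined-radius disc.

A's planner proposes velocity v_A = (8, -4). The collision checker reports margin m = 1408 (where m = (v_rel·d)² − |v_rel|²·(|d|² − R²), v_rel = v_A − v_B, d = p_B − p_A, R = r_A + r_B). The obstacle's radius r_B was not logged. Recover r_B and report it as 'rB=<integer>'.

m = 1408
d = (3, 13);  v_rel = (16, 1),  |v_rel|² = 257
v_rel×d = (16)·(13) − (1)·(3) = 205
since m = R²·257 − 205²:  R² = (42025 + 1408) / 257 = 169
R = √169 = 13  ⇒  r_B = 13 − 5 = 8

rB=8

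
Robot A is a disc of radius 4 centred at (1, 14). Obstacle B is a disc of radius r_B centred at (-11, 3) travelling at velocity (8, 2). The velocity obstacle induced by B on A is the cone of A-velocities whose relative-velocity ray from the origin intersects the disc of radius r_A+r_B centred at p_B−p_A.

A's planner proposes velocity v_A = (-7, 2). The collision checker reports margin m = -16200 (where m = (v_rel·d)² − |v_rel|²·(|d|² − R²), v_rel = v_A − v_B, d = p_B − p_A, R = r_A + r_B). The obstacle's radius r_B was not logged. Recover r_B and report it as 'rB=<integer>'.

m = -16200
d = (-12, -11);  v_rel = (-15, 0),  |v_rel|² = 225
v_rel×d = (-15)·(-11) − (0)·(-12) = 165
since m = R²·225 − 165²:  R² = (27225 + -16200) / 225 = 49
R = √49 = 7  ⇒  r_B = 7 − 4 = 3

rB=3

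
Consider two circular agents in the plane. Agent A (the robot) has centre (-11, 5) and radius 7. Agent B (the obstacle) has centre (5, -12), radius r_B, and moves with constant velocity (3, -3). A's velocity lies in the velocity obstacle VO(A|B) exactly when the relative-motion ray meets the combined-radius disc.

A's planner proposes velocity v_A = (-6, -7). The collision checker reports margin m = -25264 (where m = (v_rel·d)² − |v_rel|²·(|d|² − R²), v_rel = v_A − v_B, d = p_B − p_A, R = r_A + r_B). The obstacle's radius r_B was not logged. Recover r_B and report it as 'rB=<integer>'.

m = -25264
d = (16, -17);  v_rel = (-9, -4),  |v_rel|² = 97
v_rel×d = (-9)·(-17) − (-4)·(16) = 217
since m = R²·97 − 217²:  R² = (47089 + -25264) / 97 = 225
R = √225 = 15  ⇒  r_B = 15 − 7 = 8

rB=8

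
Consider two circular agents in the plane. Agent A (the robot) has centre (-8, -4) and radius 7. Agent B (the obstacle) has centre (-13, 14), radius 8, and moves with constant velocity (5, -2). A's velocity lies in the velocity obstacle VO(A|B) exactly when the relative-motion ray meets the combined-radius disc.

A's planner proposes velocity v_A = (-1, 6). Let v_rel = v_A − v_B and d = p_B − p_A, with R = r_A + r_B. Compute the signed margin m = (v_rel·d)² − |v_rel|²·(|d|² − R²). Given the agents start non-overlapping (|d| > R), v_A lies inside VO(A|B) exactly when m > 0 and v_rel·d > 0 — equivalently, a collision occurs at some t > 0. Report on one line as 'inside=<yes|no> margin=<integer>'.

d = (-5, 18),  |d|² = 349;  R = 7+8 = 15,  c = 349−15² = 124
v_rel = (-6, 8),  |v_rel|² = 100;  v_rel·d = (-6)·(-5) + (8)·(18) = 174
100·t² − 348·t + 124 = 0  ⇒  m = 174² − 100·124 = 17876
m = 17876 > 0,  v_rel·d = 174 > 0  ⇒  inside

inside=yes margin=17876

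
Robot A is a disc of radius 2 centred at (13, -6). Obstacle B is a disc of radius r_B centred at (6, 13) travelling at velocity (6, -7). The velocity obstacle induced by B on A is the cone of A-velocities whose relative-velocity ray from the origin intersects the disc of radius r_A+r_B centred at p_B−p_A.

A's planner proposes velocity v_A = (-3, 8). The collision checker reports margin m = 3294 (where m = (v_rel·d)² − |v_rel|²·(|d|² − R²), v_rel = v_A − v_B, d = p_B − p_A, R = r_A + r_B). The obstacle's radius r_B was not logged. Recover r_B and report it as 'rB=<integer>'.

m = 3294
d = (-7, 19);  v_rel = (-9, 15),  |v_rel|² = 306
v_rel×d = (-9)·(19) − (15)·(-7) = -66
since m = R²·306 − (-66)²:  R² = (4356 + 3294) / 306 = 25
R = √25 = 5  ⇒  r_B = 5 − 2 = 3

rB=3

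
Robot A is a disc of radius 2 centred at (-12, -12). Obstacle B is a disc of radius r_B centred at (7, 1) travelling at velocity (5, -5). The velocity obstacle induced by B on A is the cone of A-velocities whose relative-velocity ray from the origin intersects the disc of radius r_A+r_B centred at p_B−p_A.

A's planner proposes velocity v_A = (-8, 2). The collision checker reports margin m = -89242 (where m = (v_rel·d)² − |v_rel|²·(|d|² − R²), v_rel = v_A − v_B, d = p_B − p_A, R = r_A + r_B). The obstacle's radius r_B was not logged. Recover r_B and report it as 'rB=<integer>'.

m = -89242
d = (19, 13);  v_rel = (-13, 7),  |v_rel|² = 218
v_rel×d = (-13)·(13) − (7)·(19) = -302
since m = R²·218 − (-302)²:  R² = (91204 + -89242) / 218 = 9
R = √9 = 3  ⇒  r_B = 3 − 2 = 1

rB=1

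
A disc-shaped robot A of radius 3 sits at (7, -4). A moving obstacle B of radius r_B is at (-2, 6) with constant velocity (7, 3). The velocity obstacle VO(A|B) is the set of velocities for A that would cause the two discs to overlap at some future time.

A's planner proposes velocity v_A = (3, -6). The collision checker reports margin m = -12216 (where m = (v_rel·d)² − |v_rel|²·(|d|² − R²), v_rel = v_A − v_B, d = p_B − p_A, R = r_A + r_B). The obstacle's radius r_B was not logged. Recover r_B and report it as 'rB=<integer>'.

m = -12216
d = (-9, 10);  v_rel = (-4, -9),  |v_rel|² = 97
v_rel×d = (-4)·(10) − (-9)·(-9) = -121
since m = R²·97 − (-121)²:  R² = (14641 + -12216) / 97 = 25
R = √25 = 5  ⇒  r_B = 5 − 3 = 2

rB=2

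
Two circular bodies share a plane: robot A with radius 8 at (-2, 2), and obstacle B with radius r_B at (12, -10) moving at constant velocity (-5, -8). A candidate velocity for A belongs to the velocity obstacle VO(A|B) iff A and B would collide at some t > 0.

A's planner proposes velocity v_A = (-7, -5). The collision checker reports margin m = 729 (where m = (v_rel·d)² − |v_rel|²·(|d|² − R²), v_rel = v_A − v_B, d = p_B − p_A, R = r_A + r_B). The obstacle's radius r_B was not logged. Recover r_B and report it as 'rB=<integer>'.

m = 729
d = (14, -12);  v_rel = (-2, 3),  |v_rel|² = 13
v_rel×d = (-2)·(-12) − (3)·(14) = -18
since m = R²·13 − (-18)²:  R² = (324 + 729) / 13 = 81
R = √81 = 9  ⇒  r_B = 9 − 8 = 1

rB=1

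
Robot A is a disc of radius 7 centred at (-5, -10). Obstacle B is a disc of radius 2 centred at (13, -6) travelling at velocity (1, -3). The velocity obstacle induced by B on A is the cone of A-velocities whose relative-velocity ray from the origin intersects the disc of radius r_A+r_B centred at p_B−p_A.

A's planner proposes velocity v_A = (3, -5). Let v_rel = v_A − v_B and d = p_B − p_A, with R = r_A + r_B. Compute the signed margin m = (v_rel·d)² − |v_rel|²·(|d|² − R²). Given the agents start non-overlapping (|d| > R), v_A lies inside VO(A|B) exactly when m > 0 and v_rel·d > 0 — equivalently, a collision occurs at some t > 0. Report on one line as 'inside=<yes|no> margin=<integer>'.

d = (18, 4),  |d|² = 340;  R = 7+2 = 9,  c = 340−9² = 259
v_rel = (2, -2),  |v_rel|² = 8;  v_rel·d = (2)·(18) + (-2)·(4) = 28
8·t² − 56·t + 259 = 0  ⇒  m = 28² − 8·259 = -1288
m = -1288 < 0,  v_rel·d = 28 > 0  ⇒  outside

inside=no margin=-1288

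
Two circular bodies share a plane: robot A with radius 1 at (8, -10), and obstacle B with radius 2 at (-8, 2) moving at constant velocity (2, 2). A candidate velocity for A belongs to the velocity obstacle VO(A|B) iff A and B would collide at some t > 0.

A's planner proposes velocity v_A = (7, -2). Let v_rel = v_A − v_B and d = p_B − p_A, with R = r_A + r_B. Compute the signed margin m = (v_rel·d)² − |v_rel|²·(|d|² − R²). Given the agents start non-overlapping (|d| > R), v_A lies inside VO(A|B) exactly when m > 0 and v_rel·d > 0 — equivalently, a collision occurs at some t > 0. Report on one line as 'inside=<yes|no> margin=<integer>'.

d = (-16, 12),  |d|² = 400;  R = 1+2 = 3,  c = 400−3² = 391
v_rel = (5, -4),  |v_rel|² = 41;  v_rel·d = (5)·(-16) + (-4)·(12) = -128
41·t² + 256·t + 391 = 0  ⇒  m = (-128)² − 41·391 = 353
m = 353 > 0,  v_rel·d = -128 < 0  ⇒  outside

inside=no margin=353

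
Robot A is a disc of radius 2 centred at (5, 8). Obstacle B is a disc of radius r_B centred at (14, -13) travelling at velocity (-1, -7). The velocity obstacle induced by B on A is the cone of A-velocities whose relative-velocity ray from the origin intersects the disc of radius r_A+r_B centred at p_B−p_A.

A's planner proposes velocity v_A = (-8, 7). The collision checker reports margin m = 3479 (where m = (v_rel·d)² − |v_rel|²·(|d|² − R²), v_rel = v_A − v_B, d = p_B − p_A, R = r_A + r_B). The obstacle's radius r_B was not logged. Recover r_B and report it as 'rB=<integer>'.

m = 3479
d = (9, -21);  v_rel = (-7, 14),  |v_rel|² = 245
v_rel×d = (-7)·(-21) − (14)·(9) = 21
since m = R²·245 − 21²:  R² = (441 + 3479) / 245 = 16
R = √16 = 4  ⇒  r_B = 4 − 2 = 2

rB=2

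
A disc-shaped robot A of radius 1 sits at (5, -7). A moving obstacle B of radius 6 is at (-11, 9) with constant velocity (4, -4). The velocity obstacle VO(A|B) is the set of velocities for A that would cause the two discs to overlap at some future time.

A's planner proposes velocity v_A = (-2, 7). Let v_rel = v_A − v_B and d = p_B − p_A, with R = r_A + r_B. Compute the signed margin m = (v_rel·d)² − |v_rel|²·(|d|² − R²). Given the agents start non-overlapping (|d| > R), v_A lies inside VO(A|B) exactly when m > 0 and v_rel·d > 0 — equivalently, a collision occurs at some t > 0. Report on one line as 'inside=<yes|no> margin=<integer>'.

d = (-16, 16),  |d|² = 512;  R = 1+6 = 7,  c = 512−7² = 463
v_rel = (-6, 11),  |v_rel|² = 157;  v_rel·d = (-6)·(-16) + (11)·(16) = 272
157·t² − 544·t + 463 = 0  ⇒  m = 272² − 157·463 = 1293
m = 1293 > 0,  v_rel·d = 272 > 0  ⇒  inside

inside=yes margin=1293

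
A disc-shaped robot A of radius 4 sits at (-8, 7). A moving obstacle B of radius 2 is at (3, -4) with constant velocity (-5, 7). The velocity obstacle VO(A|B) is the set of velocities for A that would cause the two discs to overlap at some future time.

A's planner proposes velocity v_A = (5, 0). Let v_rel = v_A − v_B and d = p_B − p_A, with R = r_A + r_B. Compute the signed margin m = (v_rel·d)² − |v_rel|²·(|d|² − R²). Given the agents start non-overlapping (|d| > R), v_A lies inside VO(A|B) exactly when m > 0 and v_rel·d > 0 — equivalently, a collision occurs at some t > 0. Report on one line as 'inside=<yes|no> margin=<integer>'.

d = (11, -11),  |d|² = 242;  R = 4+2 = 6,  c = 242−6² = 206
v_rel = (10, -7),  |v_rel|² = 149;  v_rel·d = (10)·(11) + (-7)·(-11) = 187
149·t² − 374·t + 206 = 0  ⇒  m = 187² − 149·206 = 4275
m = 4275 > 0,  v_rel·d = 187 > 0  ⇒  inside

inside=yes margin=4275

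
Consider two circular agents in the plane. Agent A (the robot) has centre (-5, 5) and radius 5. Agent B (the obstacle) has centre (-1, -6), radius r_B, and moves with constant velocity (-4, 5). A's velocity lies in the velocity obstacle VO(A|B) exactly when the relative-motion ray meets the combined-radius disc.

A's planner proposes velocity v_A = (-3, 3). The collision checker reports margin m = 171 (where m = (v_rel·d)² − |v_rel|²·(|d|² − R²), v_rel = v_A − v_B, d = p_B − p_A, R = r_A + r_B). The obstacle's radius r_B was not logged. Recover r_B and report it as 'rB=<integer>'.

m = 171
d = (4, -11);  v_rel = (1, -2),  |v_rel|² = 5
v_rel×d = (1)·(-11) − (-2)·(4) = -3
since m = R²·5 − (-3)²:  R² = (9 + 171) / 5 = 36
R = √36 = 6  ⇒  r_B = 6 − 5 = 1

rB=1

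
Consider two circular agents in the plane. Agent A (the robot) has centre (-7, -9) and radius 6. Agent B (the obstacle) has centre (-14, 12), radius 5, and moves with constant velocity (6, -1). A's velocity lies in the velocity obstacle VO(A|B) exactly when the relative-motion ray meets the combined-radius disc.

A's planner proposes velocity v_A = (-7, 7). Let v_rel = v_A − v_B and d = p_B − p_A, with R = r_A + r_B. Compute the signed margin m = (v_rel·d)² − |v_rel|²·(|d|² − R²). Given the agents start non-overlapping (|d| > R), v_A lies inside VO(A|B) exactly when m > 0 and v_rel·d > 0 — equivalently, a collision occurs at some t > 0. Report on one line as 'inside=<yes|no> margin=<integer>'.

d = (-7, 21),  |d|² = 490;  R = 6+5 = 11,  c = 490−11² = 369
v_rel = (-13, 8),  |v_rel|² = 233;  v_rel·d = (-13)·(-7) + (8)·(21) = 259
233·t² − 518·t + 369 = 0  ⇒  m = 259² − 233·369 = -18896
m = -18896 < 0,  v_rel·d = 259 > 0  ⇒  outside

inside=no margin=-18896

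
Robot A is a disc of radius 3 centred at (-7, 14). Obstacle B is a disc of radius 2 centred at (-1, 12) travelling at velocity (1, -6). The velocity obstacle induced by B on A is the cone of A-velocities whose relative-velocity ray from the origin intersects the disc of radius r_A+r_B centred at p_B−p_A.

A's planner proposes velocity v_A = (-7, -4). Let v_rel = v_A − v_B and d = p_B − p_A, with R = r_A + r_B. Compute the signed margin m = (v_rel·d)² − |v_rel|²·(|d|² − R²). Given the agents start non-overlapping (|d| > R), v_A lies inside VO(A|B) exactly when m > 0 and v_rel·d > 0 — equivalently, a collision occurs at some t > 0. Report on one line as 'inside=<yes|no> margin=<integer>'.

d = (6, -2),  |d|² = 40;  R = 3+2 = 5,  c = 40−5² = 15
v_rel = (-8, 2),  |v_rel|² = 68;  v_rel·d = (-8)·(6) + (2)·(-2) = -52
68·t² + 104·t + 15 = 0  ⇒  m = (-52)² − 68·15 = 1684
m = 1684 > 0,  v_rel·d = -52 < 0  ⇒  outside

inside=no margin=1684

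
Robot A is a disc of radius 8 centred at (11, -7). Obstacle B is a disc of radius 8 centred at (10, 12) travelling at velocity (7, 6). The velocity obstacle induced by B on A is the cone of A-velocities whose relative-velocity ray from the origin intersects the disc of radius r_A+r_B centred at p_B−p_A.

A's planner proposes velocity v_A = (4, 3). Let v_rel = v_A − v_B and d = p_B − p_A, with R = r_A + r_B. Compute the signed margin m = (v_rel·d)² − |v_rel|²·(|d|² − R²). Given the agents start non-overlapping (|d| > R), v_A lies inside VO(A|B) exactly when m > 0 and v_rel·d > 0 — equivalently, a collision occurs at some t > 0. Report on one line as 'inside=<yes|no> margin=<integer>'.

d = (-1, 19),  |d|² = 362;  R = 8+8 = 16,  c = 362−16² = 106
v_rel = (-3, -3),  |v_rel|² = 18;  v_rel·d = (-3)·(-1) + (-3)·(19) = -54
18·t² + 108·t + 106 = 0  ⇒  m = (-54)² − 18·106 = 1008
m = 1008 > 0,  v_rel·d = -54 < 0  ⇒  outside

inside=no margin=1008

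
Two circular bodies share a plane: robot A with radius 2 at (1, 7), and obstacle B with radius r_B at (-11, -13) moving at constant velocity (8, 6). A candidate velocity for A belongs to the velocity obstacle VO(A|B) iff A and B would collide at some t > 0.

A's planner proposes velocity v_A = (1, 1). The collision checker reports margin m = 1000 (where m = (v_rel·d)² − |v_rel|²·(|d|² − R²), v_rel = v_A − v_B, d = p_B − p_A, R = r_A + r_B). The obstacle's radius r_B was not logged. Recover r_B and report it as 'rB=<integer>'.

m = 1000
d = (-12, -20);  v_rel = (-7, -5),  |v_rel|² = 74
v_rel×d = (-7)·(-20) − (-5)·(-12) = 80
since m = R²·74 − 80²:  R² = (6400 + 1000) / 74 = 100
R = √100 = 10  ⇒  r_B = 10 − 2 = 8

rB=8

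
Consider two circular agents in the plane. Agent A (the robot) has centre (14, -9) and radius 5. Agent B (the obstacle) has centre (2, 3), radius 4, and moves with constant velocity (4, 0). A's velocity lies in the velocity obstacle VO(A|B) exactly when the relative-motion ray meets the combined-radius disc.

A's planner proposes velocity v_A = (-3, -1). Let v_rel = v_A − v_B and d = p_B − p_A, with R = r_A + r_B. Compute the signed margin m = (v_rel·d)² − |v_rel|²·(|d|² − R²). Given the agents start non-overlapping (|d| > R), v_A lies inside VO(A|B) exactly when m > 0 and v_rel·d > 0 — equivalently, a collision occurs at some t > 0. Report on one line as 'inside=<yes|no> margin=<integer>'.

d = (-12, 12),  |d|² = 288;  R = 5+4 = 9,  c = 288−9² = 207
v_rel = (-7, -1),  |v_rel|² = 50;  v_rel·d = (-7)·(-12) + (-1)·(12) = 72
50·t² − 144·t + 207 = 0  ⇒  m = 72² − 50·207 = -5166
m = -5166 < 0,  v_rel·d = 72 > 0  ⇒  outside

inside=no margin=-5166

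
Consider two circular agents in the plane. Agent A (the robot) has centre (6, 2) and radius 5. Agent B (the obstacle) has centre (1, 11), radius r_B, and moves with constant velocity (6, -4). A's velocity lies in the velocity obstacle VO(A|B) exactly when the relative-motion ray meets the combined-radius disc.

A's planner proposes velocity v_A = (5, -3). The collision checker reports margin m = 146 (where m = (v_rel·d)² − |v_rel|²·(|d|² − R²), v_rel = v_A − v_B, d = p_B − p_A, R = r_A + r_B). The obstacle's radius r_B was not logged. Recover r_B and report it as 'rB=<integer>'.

m = 146
d = (-5, 9);  v_rel = (-1, 1),  |v_rel|² = 2
v_rel×d = (-1)·(9) − (1)·(-5) = -4
since m = R²·2 − (-4)²:  R² = (16 + 146) / 2 = 81
R = √81 = 9  ⇒  r_B = 9 − 5 = 4

rB=4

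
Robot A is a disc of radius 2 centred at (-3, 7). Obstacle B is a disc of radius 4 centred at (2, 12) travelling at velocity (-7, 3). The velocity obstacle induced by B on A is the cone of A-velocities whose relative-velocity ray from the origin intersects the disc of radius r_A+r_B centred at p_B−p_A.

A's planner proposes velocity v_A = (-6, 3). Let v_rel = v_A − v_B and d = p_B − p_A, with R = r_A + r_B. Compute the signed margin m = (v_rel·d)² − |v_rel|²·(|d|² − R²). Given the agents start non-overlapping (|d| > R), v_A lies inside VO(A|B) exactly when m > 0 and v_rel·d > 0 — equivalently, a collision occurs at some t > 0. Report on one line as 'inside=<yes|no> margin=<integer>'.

d = (5, 5),  |d|² = 50;  R = 2+4 = 6,  c = 50−6² = 14
v_rel = (1, 0),  |v_rel|² = 1;  v_rel·d = (1)·(5) + (0)·(5) = 5
1·t² − 10·t + 14 = 0  ⇒  m = 5² − 1·14 = 11
m = 11 > 0,  v_rel·d = 5 > 0  ⇒  inside

inside=yes margin=11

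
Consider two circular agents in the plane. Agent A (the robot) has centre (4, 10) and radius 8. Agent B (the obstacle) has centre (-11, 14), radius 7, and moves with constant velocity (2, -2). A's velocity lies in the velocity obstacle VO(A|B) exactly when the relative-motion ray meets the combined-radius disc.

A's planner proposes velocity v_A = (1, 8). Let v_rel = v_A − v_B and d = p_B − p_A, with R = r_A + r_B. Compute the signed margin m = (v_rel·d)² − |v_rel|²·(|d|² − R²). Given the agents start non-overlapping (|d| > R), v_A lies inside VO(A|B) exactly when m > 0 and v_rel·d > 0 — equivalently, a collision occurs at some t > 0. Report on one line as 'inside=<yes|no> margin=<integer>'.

d = (-15, 4),  |d|² = 241;  R = 8+7 = 15,  c = 241−15² = 16
v_rel = (-1, 10),  |v_rel|² = 101;  v_rel·d = (-1)·(-15) + (10)·(4) = 55
101·t² − 110·t + 16 = 0  ⇒  m = 55² − 101·16 = 1409
m = 1409 > 0,  v_rel·d = 55 > 0  ⇒  inside

inside=yes margin=1409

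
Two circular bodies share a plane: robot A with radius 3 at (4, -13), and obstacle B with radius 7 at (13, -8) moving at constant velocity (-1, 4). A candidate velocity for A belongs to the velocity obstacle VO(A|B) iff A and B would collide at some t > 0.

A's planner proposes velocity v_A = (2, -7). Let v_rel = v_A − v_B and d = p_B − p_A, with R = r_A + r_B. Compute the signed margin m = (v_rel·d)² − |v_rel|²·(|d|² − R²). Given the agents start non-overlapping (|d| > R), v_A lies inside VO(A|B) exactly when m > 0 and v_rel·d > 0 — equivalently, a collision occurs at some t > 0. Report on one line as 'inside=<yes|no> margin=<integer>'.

d = (9, 5),  |d|² = 106;  R = 3+7 = 10,  c = 106−10² = 6
v_rel = (3, -11),  |v_rel|² = 130;  v_rel·d = (3)·(9) + (-11)·(5) = -28
130·t² + 56·t + 6 = 0  ⇒  m = (-28)² − 130·6 = 4
m = 4 > 0,  v_rel·d = -28 < 0  ⇒  outside

inside=no margin=4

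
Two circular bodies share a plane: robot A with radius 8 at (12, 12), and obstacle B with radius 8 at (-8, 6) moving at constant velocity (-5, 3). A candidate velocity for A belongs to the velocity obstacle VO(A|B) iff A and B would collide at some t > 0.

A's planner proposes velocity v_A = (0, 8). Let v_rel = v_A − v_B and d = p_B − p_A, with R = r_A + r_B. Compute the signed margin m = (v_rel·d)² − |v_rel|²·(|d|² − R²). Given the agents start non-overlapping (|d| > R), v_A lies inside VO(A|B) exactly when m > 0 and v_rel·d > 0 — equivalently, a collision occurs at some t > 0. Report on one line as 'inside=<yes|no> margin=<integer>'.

d = (-20, -6),  |d|² = 436;  R = 8+8 = 16,  c = 436−16² = 180
v_rel = (5, 5),  |v_rel|² = 50;  v_rel·d = (5)·(-20) + (5)·(-6) = -130
50·t² + 260·t + 180 = 0  ⇒  m = (-130)² − 50·180 = 7900
m = 7900 > 0,  v_rel·d = -130 < 0  ⇒  outside

inside=no margin=7900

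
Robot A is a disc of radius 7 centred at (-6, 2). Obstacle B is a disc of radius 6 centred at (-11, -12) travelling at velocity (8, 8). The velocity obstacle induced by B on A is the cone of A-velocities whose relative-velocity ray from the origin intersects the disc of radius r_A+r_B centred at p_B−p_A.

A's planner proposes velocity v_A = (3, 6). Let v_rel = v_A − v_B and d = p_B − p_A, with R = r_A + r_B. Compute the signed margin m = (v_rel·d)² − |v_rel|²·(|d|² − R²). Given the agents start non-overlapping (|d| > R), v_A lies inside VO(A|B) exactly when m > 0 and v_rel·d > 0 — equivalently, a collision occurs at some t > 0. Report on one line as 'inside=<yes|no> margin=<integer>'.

d = (-5, -14),  |d|² = 221;  R = 7+6 = 13,  c = 221−13² = 52
v_rel = (-5, -2),  |v_rel|² = 29;  v_rel·d = (-5)·(-5) + (-2)·(-14) = 53
29·t² − 106·t + 52 = 0  ⇒  m = 53² − 29·52 = 1301
m = 1301 > 0,  v_rel·d = 53 > 0  ⇒  inside

inside=yes margin=1301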